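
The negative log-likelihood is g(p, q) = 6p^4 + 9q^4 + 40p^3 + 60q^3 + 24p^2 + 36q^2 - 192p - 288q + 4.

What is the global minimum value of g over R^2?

g(p,q) separates as A(p) + B(q) + 4, so its minimum is min A + min B + 4.
A'(p) = 24(p - 1)(p + 2)(p + 4) vanishes at p ∈ {-4, -2, 1}; B'(q) = 36(q - 1)(q + 2)(q + 4) vanishes at q ∈ {-4, -2, 1}.
Local minima of A (where A''>0): A(-4)=128, A(1)=-122. Local minima of B: B(-4)=192, B(1)=-183.
So the global minimum of g is A(1) + B(1) + 4 = -122 − 183 + 4 = -301, attained at (1, 1).

-301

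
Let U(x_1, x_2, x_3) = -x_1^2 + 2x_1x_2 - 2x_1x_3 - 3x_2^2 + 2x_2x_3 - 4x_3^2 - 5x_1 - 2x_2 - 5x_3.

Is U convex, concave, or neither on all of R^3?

concave

U is quadratic, so its Hessian is the constant matrix H = [[-2, 2, -2], [2, -6, 2], [-2, 2, -8]].
Leading principal minors: -2, 8, -48.
Signs alternate −, +, − ⇒ H ≺ 0 ⇒ concave.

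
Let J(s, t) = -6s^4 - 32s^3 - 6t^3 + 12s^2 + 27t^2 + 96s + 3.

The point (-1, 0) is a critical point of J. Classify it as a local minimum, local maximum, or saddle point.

The mixed partial ∂²J/∂s∂t is 0, so the Hessian at any point is diag(J_ss, J_tt) = diag(24(-3s^2 - 8s + 1), 18(-2t + 3)).
At (-1, 0): H = diag(144, 54).
Both eigenvalues are positive, so H is positive definite: a local minimum.

local minimum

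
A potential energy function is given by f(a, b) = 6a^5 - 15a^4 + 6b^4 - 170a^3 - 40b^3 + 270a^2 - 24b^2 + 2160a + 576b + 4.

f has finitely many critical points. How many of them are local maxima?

2

f separates as a function of a plus a function of b, so ∇f=0 decouples.
∂f/∂a = 30(a - 4)(a - 3)(a + 2)(a + 3) = 0 at a ∈ {-3, -2, 3, 4}; ∂f/∂b = 24(b - 4)(b - 3)(b + 2) = 0 at b ∈ {-2, 3, 4}.
The Hessian is diagonal: diag(f_aa, f_bb). Second derivatives: f_aa(-3)=-1260, f_aa(-2)=900, f_aa(3)=-900, f_aa(4)=1260; f_bb(-2)=720, f_bb(3)=-120, f_bb(4)=144.
Local maxima occur where both diagonal entries negative: (-3, 3), (3, 3). Count: 2.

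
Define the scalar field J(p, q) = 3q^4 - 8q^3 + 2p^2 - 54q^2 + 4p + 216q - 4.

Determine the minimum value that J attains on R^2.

-681

J(p,q) separates as A(p) + B(q) − 4, so its minimum is min A + min B − 4.
A'(p) = 4p + 4 vanishes at p ∈ {-1}; B'(q) = 12(q - 3)(q - 2)(q + 3) vanishes at q ∈ {-3, 2, 3}.
Local minima of A (where A''>0): A(-1)=-2. Local minima of B: B(-3)=-675, B(3)=189.
So the global minimum of J is A(-1) + B(-3) − 4 = -2 − 675 − 4 = -681, attained at (-1, -3).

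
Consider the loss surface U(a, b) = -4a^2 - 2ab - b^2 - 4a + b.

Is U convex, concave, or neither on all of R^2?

concave

U is quadratic, so its Hessian is the constant matrix H = [[-8, -2], [-2, -2]].
det(H) = 12, tr(H) = -10.
det(H) > 0 and tr(H) < 0, so H is negative definite everywhere: concave.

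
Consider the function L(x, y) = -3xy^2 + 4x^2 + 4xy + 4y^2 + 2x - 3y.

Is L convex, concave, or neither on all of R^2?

neither

The term -3xy^2 is cubic, so the Hessian is not constant.
∂²L/∂y² = -6x + 8, which takes both signs as x varies (negative for sufficiently large x). A diagonal entry of the Hessian changing sign means the Hessian is neither positive- nor negative-semidefinite on all of R^2.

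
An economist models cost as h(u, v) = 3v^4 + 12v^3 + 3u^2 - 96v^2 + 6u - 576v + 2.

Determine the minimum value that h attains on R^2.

h(u,v) separates as P(u) + Q(v) + 2, so its minimum is min P + min Q + 2.
P'(u) = 6u + 6 vanishes at u ∈ {-1}; Q'(v) = 12(v - 4)(v + 3)(v + 4) vanishes at v ∈ {-4, -3, 4}.
Local minima of P (where P''>0): P(-1)=-3. Local minima of Q: Q(-4)=768, Q(4)=-2304.
So the global minimum of h is P(-1) + Q(4) + 2 = -3 − 2304 + 2 = -2305, attained at (-1, 4).

-2305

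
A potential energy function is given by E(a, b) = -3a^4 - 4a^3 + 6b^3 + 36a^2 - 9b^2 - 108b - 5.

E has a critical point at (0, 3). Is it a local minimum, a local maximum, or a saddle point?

The mixed partial ∂²E/∂a∂b is 0, so the Hessian at any point is diag(E_aa, E_bb) = diag(12(-3a^2 - 2a + 6), 18(2b - 1)).
At (0, 3): H = diag(72, 90).
Both eigenvalues are positive, so H is positive definite: a local minimum.

local minimum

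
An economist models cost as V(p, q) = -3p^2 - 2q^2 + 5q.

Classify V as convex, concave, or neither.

concave

V is quadratic, so its Hessian is the constant matrix H = [[-6, 0], [0, -4]].
det(H) = 24, tr(H) = -10.
det(H) > 0 and tr(H) < 0, so H is negative definite everywhere: concave.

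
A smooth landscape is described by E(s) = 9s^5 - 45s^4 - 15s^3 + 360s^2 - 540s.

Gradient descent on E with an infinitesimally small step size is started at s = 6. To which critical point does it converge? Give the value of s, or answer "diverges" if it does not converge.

E'(s) = 45(s - 3)(s - 2)(s - 1)(s + 2), so E'(6) = 21600.
Gradient descent moves in the -E' direction, i.e. s is decreasing.
The nearest critical point in that direction is s = 3, where E'' = 450 > 0 (a local minimum). The iterate converges there.

3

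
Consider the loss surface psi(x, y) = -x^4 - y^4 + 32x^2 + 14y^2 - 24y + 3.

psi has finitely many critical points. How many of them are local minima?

psi separates as a function of x plus a function of y, so ∇psi=0 decouples.
∂psi/∂x = -4x(x - 4)(x + 4) = 0 at x ∈ {-4, 0, 4}; ∂psi/∂y = -4(y - 2)(y - 1)(y + 3) = 0 at y ∈ {-3, 1, 2}.
The Hessian is diagonal: diag(psi_xx, psi_yy). Second derivatives: psi_xx(-4)=-128, psi_xx(0)=64, psi_xx(4)=-128; psi_yy(-3)=-80, psi_yy(1)=16, psi_yy(2)=-20.
Local minima occur where both diagonal entries positive: (0, 1). Count: 1.

1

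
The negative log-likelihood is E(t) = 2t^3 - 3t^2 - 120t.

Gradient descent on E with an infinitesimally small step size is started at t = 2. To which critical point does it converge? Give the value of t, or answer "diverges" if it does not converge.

5

E'(t) = 6(t - 5)(t + 4), so E'(2) = -108.
Gradient descent moves in the -E' direction, i.e. t is increasing.
The nearest critical point in that direction is t = 5, where E'' = 54 > 0 (a local minimum). The iterate converges there.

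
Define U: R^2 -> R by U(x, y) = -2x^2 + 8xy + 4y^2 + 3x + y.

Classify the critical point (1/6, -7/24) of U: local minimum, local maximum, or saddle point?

The Hessian of U is constant: H = [[-4, 8], [8, 8]].
det(H) = (-4)·8 − 8² = -96.
Since det(H) < 0, H is indefinite and the critical point is a saddle point.

saddle point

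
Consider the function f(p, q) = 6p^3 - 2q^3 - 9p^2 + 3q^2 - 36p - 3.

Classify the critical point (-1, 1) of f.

local maximum

The mixed partial ∂²f/∂p∂q is 0, so the Hessian at any point is diag(f_pp, f_qq) = diag(18(2p - 1), 6(-2q + 1)).
At (-1, 1): H = diag(-54, -6).
Both eigenvalues are negative, so H is negative definite: a local maximum.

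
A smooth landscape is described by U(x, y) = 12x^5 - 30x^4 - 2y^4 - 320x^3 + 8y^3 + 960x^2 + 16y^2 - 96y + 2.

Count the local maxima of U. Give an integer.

U separates as a function of x plus a function of y, so ∇U=0 decouples.
∂U/∂x = 60x(x - 4)(x - 2)(x + 4) = 0 at x ∈ {-4, 0, 2, 4}; ∂U/∂y = -8(y - 3)(y - 2)(y + 2) = 0 at y ∈ {-2, 2, 3}.
The Hessian is diagonal: diag(U_xx, U_yy). Second derivatives: U_xx(-4)=-11520, U_xx(0)=1920, U_xx(2)=-1440, U_xx(4)=3840; U_yy(-2)=-160, U_yy(2)=32, U_yy(3)=-40.
Local maxima occur where both diagonal entries negative: (-4, -2), (-4, 3), (2, -2), (2, 3). Count: 4.

4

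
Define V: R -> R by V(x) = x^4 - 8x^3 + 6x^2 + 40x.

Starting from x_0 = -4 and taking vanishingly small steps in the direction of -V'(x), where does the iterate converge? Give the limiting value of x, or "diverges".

V'(x) = 4(x - 5)(x - 2)(x + 1), so V'(-4) = -648.
Gradient descent moves in the -V' direction, i.e. x is increasing.
The nearest critical point in that direction is x = -1, where V'' = 72 > 0 (a local minimum). The iterate converges there.

-1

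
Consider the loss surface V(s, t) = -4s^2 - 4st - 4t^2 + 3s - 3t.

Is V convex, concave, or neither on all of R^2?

concave

V is quadratic, so its Hessian is the constant matrix H = [[-8, -4], [-4, -8]].
det(H) = 48, tr(H) = -16.
det(H) > 0 and tr(H) < 0, so H is negative definite everywhere: concave.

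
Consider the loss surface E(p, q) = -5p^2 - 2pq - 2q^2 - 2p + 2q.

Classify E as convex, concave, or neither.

concave

E is quadratic, so its Hessian is the constant matrix H = [[-10, -2], [-2, -4]].
det(H) = 36, tr(H) = -14.
det(H) > 0 and tr(H) < 0, so H is negative definite everywhere: concave.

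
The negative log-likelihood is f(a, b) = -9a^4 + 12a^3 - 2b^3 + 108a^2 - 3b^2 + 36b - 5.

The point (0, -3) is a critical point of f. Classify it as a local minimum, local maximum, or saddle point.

local minimum

The mixed partial ∂²f/∂a∂b is 0, so the Hessian at any point is diag(f_aa, f_bb) = diag(36(-3a^2 + 2a + 6), -6(2b + 1)).
At (0, -3): H = diag(216, 30).
Both eigenvalues are positive, so H is positive definite: a local minimum.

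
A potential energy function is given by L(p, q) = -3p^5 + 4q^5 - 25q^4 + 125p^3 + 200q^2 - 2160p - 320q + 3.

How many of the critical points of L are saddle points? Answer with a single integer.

8

L separates as a function of p plus a function of q, so ∇L=0 decouples.
∂L/∂p = -15(p - 4)(p - 3)(p + 3)(p + 4) = 0 at p ∈ {-4, -3, 3, 4}; ∂L/∂q = 20(q - 4)(q - 2)(q - 1)(q + 2) = 0 at q ∈ {-2, 1, 2, 4}.
The Hessian is diagonal: diag(L_pp, L_qq). Second derivatives: L_pp(-4)=840, L_pp(-3)=-630, L_pp(3)=630, L_pp(4)=-840; L_qq(-2)=-1440, L_qq(1)=180, L_qq(2)=-160, L_qq(4)=720.
Saddle points occur where the two diagonal entries have opposite signs: (-4, -2), (-4, 2), (-3, 1), (-3, 4), (3, -2), (3, 2), (4, 1), (4, 4). Count: 8.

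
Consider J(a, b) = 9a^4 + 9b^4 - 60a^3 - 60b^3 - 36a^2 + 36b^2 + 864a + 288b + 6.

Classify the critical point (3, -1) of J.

The mixed partial ∂²J/∂a∂b is 0, so the Hessian at any point is diag(J_aa, J_bb) = diag(36(3a^2 - 10a - 2), 36(3b^2 - 10b + 2)).
At (3, -1): H = diag(-180, 540).
The eigenvalues have opposite signs, so H is indefinite: a saddle point.

saddle point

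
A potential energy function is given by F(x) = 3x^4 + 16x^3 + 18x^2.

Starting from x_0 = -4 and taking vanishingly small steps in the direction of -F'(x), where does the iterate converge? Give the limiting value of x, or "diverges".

F'(x) = 12x(x + 1)(x + 3), so F'(-4) = -144.
Gradient descent moves in the -F' direction, i.e. x is increasing.
The nearest critical point in that direction is x = -3, where F'' = 72 > 0 (a local minimum). The iterate converges there.

-3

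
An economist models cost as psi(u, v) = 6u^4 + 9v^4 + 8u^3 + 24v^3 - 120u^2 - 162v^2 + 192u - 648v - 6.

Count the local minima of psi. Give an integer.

psi separates as a function of u plus a function of v, so ∇psi=0 decouples.
∂psi/∂u = 24(u - 2)(u - 1)(u + 4) = 0 at u ∈ {-4, 1, 2}; ∂psi/∂v = 36(v - 3)(v + 2)(v + 3) = 0 at v ∈ {-3, -2, 3}.
The Hessian is diagonal: diag(psi_uu, psi_vv). Second derivatives: psi_uu(-4)=720, psi_uu(1)=-120, psi_uu(2)=144; psi_vv(-3)=216, psi_vv(-2)=-180, psi_vv(3)=1080.
Local minima occur where both diagonal entries positive: (-4, -3), (-4, 3), (2, -3), (2, 3). Count: 4.

4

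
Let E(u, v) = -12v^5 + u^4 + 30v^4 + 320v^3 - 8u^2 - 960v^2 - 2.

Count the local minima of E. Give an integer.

E separates as a function of u plus a function of v, so ∇E=0 decouples.
∂E/∂u = 4u(u - 2)(u + 2) = 0 at u ∈ {-2, 0, 2}; ∂E/∂v = -60v(v - 4)(v - 2)(v + 4) = 0 at v ∈ {-4, 0, 2, 4}.
The Hessian is diagonal: diag(E_uu, E_vv). Second derivatives: E_uu(-2)=32, E_uu(0)=-16, E_uu(2)=32; E_vv(-4)=11520, E_vv(0)=-1920, E_vv(2)=1440, E_vv(4)=-3840.
Local minima occur where both diagonal entries positive: (-2, -4), (-2, 2), (2, -4), (2, 2). Count: 4.

4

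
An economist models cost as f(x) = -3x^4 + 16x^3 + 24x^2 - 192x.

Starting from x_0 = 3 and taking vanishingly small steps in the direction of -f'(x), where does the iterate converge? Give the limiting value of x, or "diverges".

f'(x) = -12(x - 4)(x - 2)(x + 2), so f'(3) = 60.
Gradient descent moves in the -f' direction, i.e. x is decreasing.
The nearest critical point in that direction is x = 2, where f'' = 96 > 0 (a local minimum). The iterate converges there.

2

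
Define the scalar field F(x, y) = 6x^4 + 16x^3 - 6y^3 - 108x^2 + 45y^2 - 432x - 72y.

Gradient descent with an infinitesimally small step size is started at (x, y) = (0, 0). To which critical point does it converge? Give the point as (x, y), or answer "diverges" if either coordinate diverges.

(3, 1)

F is separable, so gradient descent decouples: x follows -∂F/∂x, y follows -∂F/∂y.
∂F/∂x = 24(x - 3)(x + 2)(x + 3); at x=0 this is -432, so x increases.
∂F/∂y = -18(y - 4)(y - 1); at y=0 this is -72, so y increases.
x converges to its nearest critical value 3 (a local min of the x-part); y converges to 1. The iterate converges to (3, 1).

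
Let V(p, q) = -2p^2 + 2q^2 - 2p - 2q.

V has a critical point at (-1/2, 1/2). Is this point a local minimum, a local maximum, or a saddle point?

The Hessian of V is constant: H = [[-4, 0], [0, 4]].
det(H) = (-4)·4 − 0² = -16.
Since det(H) < 0, H is indefinite and the critical point is a saddle point.

saddle point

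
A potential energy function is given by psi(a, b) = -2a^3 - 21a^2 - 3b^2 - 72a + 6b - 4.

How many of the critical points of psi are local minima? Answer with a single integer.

0

psi separates as a function of a plus a function of b, so ∇psi=0 decouples.
∂psi/∂a = -6(a + 3)(a + 4) = 0 at a ∈ {-4, -3}; ∂psi/∂b = -6(b - 1) = 0 at b ∈ {1}.
The Hessian is diagonal: diag(psi_aa, psi_bb). Second derivatives: psi_aa(-4)=6, psi_aa(-3)=-6; psi_bb(1)=-6.
Local minima occur where both diagonal entries positive: none. Count: 0.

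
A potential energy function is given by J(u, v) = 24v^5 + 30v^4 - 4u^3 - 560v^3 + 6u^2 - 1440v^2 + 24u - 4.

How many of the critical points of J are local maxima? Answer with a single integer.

2

J separates as a function of u plus a function of v, so ∇J=0 decouples.
∂J/∂u = -12(u - 2)(u + 1) = 0 at u ∈ {-1, 2}; ∂J/∂v = 120v(v - 4)(v + 2)(v + 3) = 0 at v ∈ {-3, -2, 0, 4}.
The Hessian is diagonal: diag(J_uu, J_vv). Second derivatives: J_uu(-1)=36, J_uu(2)=-36; J_vv(-3)=-2520, J_vv(-2)=1440, J_vv(0)=-2880, J_vv(4)=20160.
Local maxima occur where both diagonal entries negative: (2, -3), (2, 0). Count: 2.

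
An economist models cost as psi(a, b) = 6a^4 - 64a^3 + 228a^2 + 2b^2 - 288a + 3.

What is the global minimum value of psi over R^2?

-115

psi(a,b) separates as P(a) + Q(b) + 3, so its minimum is min P + min Q + 3.
P'(a) = 24(a - 4)(a - 3)(a - 1) vanishes at a ∈ {1, 3, 4}; Q'(b) = 4b vanishes at b ∈ {0}.
Local minima of P (where P''>0): P(1)=-118, P(4)=-64. Local minima of Q: Q(0)=0.
So the global minimum of psi is P(1) + Q(0) + 3 = -118 + 0 + 3 = -115, attained at (1, 0).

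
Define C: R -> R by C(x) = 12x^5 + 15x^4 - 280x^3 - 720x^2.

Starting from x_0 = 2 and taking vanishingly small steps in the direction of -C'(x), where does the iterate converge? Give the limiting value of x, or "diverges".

4

C'(x) = 60x(x - 4)(x + 2)(x + 3), so C'(2) = -4800.
Gradient descent moves in the -C' direction, i.e. x is increasing.
The nearest critical point in that direction is x = 4, where C'' = 10080 > 0 (a local minimum). The iterate converges there.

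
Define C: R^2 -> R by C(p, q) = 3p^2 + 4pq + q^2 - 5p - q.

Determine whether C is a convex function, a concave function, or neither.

neither

C is quadratic, so its Hessian is the constant matrix H = [[6, 4], [4, 2]].
det(H) = -4, tr(H) = 8.
det(H) < 0, so H is indefinite: neither convex nor concave.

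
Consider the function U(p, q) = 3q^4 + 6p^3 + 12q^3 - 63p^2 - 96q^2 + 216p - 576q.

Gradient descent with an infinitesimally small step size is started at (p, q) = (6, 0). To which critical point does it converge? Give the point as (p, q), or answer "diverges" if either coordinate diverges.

U is separable, so gradient descent decouples: p follows -∂U/∂p, q follows -∂U/∂q.
∂U/∂p = 18(p - 4)(p - 3); at p=6 this is 108, so p decreases.
∂U/∂q = 12(q - 4)(q + 3)(q + 4); at q=0 this is -576, so q increases.
p converges to its nearest critical value 4 (a local min of the p-part); q converges to 4. The iterate converges to (4, 4).

(4, 4)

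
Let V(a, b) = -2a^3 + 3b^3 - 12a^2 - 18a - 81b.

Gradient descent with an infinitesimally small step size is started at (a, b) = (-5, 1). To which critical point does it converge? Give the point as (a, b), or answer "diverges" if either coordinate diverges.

(-3, 3)

V is separable, so gradient descent decouples: a follows -∂V/∂a, b follows -∂V/∂b.
∂V/∂a = -6(a + 1)(a + 3); at a=-5 this is -48, so a increases.
∂V/∂b = 9(b - 3)(b + 3); at b=1 this is -72, so b increases.
a converges to its nearest critical value -3 (a local min of the a-part); b converges to 3. The iterate converges to (-3, 3).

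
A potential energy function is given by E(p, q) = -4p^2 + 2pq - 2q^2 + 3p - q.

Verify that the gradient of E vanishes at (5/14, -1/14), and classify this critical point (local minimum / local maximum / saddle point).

local maximum

∇E = (-8p + 2q + 3, 2p - 4q - 1); substituting (5/14, -1/14) gives ∇E = (0, 0), so (5/14, -1/14) is indeed a critical point.
The Hessian of E is constant: H = [[-8, 2], [2, -4]].
det(H) = (-8)·(-4) − 2² = 28.
det(H) > 0 and tr(H) = -12 < 0, so H is negative definite and the point is a local maximum.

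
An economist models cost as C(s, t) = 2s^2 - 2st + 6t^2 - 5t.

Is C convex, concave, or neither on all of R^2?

C is quadratic, so its Hessian is the constant matrix H = [[4, -2], [-2, 12]].
det(H) = 44, tr(H) = 16.
det(H) > 0 and tr(H) > 0, so H is positive definite everywhere: convex.

convex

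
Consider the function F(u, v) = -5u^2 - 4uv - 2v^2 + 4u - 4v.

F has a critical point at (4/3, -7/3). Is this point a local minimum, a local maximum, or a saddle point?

The Hessian of F is constant: H = [[-10, -4], [-4, -4]].
det(H) = (-10)·(-4) − (-4)² = 24.
det(H) > 0 and tr(H) = -14 < 0, so H is negative definite and the point is a local maximum.

local maximum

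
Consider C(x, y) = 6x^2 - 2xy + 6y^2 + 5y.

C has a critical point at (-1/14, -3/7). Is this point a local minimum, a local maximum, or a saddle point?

The Hessian of C is constant: H = [[12, -2], [-2, 12]].
det(H) = 12·12 − (-2)² = 140.
det(H) > 0 and tr(H) = 24 > 0, so H is positive definite and the point is a local minimum.

local minimum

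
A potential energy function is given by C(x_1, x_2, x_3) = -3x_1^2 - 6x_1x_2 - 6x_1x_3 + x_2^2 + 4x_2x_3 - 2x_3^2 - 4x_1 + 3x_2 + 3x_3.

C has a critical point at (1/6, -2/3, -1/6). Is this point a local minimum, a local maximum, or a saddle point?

saddle point

The Hessian is constant: H = [[-6, -6, -6], [-6, 2, 4], [-6, 4, -4]].
Leading principal minors: Δ₁ = -6, Δ₂ = -48, Δ₃ = 504.
The minors fit neither the all-positive nor the alternating-sign pattern, so H is indefinite: a saddle point.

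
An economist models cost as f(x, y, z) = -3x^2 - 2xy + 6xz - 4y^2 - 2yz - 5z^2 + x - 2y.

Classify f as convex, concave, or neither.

f is quadratic, so its Hessian is the constant matrix H = [[-6, -2, 6], [-2, -8, -2], [6, -2, -10]].
Leading principal minors: -6, 44, -80.
Signs alternate −, +, − ⇒ H ≺ 0 ⇒ concave.

concave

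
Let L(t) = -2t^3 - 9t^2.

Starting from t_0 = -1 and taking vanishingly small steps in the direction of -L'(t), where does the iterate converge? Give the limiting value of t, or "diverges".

L'(t) = -6t(t + 3), so L'(-1) = 12.
Gradient descent moves in the -L' direction, i.e. t is decreasing.
The nearest critical point in that direction is t = -3, where L'' = 18 > 0 (a local minimum). The iterate converges there.

-3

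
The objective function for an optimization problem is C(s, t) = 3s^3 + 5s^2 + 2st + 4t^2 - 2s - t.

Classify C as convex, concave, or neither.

The term 3s^3 is cubic, so the Hessian is not constant.
∂²C/∂s² = 18s + 10, which takes both signs as s varies (negative for sufficiently negative s). A diagonal entry of the Hessian changing sign means the Hessian is neither positive- nor negative-semidefinite on all of R^2.

neither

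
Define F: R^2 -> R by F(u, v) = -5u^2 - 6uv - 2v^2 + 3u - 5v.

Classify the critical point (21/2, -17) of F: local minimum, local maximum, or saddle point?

local maximum

The Hessian of F is constant: H = [[-10, -6], [-6, -4]].
det(H) = (-10)·(-4) − (-6)² = 4.
det(H) > 0 and tr(H) = -14 < 0, so H is negative definite and the point is a local maximum.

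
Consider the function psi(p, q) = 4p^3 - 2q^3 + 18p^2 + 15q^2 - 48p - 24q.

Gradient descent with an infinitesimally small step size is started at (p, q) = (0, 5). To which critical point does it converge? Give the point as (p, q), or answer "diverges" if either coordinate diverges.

diverges

psi is separable, so gradient descent decouples: p follows -∂psi/∂p, q follows -∂psi/∂q.
∂psi/∂p = 12(p - 1)(p + 4); at p=0 this is -48, so p increases.
∂psi/∂q = -6(q - 4)(q - 1); at q=5 this is -24, so q increases.
The q-coordinate has no critical point in that direction and runs off to infinity.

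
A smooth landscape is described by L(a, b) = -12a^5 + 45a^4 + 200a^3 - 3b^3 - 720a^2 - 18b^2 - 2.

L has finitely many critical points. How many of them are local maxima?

L separates as a function of a plus a function of b, so ∇L=0 decouples.
∂L/∂a = -60a(a - 4)(a - 2)(a + 3) = 0 at a ∈ {-3, 0, 2, 4}; ∂L/∂b = -9b(b + 4) = 0 at b ∈ {-4, 0}.
The Hessian is diagonal: diag(L_aa, L_bb). Second derivatives: L_aa(-3)=6300, L_aa(0)=-1440, L_aa(2)=1200, L_aa(4)=-3360; L_bb(-4)=36, L_bb(0)=-36.
Local maxima occur where both diagonal entries negative: (0, 0), (4, 0). Count: 2.

2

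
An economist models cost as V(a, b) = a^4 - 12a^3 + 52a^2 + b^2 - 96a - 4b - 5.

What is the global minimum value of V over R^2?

V(a,b) separates as P(a) + Q(b) − 5, so its minimum is min P + min Q − 5.
P'(a) = 4(a - 4)(a - 3)(a - 2) vanishes at a ∈ {2, 3, 4}; Q'(b) = 2b - 4 vanishes at b ∈ {2}.
Local minima of P (where P''>0): P(2)=-64, P(4)=-64. Local minima of Q: Q(2)=-4.
So the global minimum of V is P(2) + Q(2) − 5 = -64 − 4 − 5 = -73, attained at (2, 2).

-73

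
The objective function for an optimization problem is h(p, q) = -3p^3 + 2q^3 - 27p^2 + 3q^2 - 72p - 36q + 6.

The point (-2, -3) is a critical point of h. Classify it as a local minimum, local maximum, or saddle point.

The mixed partial ∂²h/∂p∂q is 0, so the Hessian at any point is diag(h_pp, h_qq) = diag(-18(p + 3), 6(2q + 1)).
At (-2, -3): H = diag(-18, -30).
Both eigenvalues are negative, so H is negative definite: a local maximum.

local maximum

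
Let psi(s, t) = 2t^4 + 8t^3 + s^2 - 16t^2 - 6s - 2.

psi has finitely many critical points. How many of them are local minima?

psi separates as a function of s plus a function of t, so ∇psi=0 decouples.
∂psi/∂s = 2(s - 3) = 0 at s ∈ {3}; ∂psi/∂t = 8t(t - 1)(t + 4) = 0 at t ∈ {-4, 0, 1}.
The Hessian is diagonal: diag(psi_ss, psi_tt). Second derivatives: psi_ss(3)=2; psi_tt(-4)=160, psi_tt(0)=-32, psi_tt(1)=40.
Local minima occur where both diagonal entries positive: (3, -4), (3, 1). Count: 2.

2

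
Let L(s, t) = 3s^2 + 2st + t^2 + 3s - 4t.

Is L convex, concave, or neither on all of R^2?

convex

L is quadratic, so its Hessian is the constant matrix H = [[6, 2], [2, 2]].
det(H) = 8, tr(H) = 8.
det(H) > 0 and tr(H) > 0, so H is positive definite everywhere: convex.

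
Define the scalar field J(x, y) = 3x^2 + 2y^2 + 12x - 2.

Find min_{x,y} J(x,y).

-14

J(x,y) separates as P(x) + Q(y) − 2, so its minimum is min P + min Q − 2.
P'(x) = 6x + 12 vanishes at x ∈ {-2}; Q'(y) = 4y vanishes at y ∈ {0}.
Local minima of P (where P''>0): P(-2)=-12. Local minima of Q: Q(0)=0.
So the global minimum of J is P(-2) + Q(0) − 2 = -12 + 0 − 2 = -14, attained at (-2, 0).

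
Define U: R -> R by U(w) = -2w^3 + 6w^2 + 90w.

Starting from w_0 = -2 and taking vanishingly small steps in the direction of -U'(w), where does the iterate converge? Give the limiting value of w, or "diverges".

U'(w) = -6(w - 5)(w + 3), so U'(-2) = 42.
Gradient descent moves in the -U' direction, i.e. w is decreasing.
The nearest critical point in that direction is w = -3, where U'' = 48 > 0 (a local minimum). The iterate converges there.

-3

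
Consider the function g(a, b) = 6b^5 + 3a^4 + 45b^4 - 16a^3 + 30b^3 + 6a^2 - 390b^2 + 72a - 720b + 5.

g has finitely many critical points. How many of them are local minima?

4

g separates as a function of a plus a function of b, so ∇g=0 decouples.
∂g/∂a = 12(a - 3)(a - 2)(a + 1) = 0 at a ∈ {-1, 2, 3}; ∂g/∂b = 30(b - 2)(b + 1)(b + 3)(b + 4) = 0 at b ∈ {-4, -3, -1, 2}.
The Hessian is diagonal: diag(g_aa, g_bb). Second derivatives: g_aa(-1)=144, g_aa(2)=-36, g_aa(3)=48; g_bb(-4)=-540, g_bb(-3)=300, g_bb(-1)=-540, g_bb(2)=2700.
Local minima occur where both diagonal entries positive: (-1, -3), (-1, 2), (3, -3), (3, 2). Count: 4.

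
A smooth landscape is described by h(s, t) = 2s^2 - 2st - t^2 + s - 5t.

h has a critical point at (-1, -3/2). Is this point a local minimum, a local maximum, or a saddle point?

The Hessian of h is constant: H = [[4, -2], [-2, -2]].
det(H) = 4·(-2) − (-2)² = -12.
Since det(H) < 0, H is indefinite and the critical point is a saddle point.

saddle point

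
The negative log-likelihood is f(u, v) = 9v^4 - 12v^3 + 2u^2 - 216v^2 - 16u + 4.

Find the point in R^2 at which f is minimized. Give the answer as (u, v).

f(u,v) separates as P(u) + Q(v) + 4, so its minimum is min P + min Q + 4.
P'(u) = 4u - 16 vanishes at u ∈ {4}; Q'(v) = 36v(v - 4)(v + 3) vanishes at v ∈ {-3, 0, 4}.
Local minima of P (where P''>0): P(4)=-32. Local minima of Q: Q(-3)=-891, Q(4)=-1920.
So the global minimum of f is P(4) + Q(4) + 4 = -32 − 1920 + 4 = -1948, attained at (4, 4).

(4, 4)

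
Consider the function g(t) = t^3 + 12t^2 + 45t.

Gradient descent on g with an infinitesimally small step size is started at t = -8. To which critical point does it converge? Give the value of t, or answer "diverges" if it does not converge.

g'(t) = 3(t + 3)(t + 5), so g'(-8) = 45.
Gradient descent moves in the -g' direction, i.e. t is decreasing.
There is no critical point below t=-8, and g' keeps the same sign, so the iterate runs off to −∞.

diverges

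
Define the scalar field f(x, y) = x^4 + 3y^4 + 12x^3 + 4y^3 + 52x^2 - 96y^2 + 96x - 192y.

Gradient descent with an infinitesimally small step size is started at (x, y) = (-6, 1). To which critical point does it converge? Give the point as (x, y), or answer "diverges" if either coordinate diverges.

(-4, 4)

f is separable, so gradient descent decouples: x follows -∂f/∂x, y follows -∂f/∂y.
∂f/∂x = 4(x + 2)(x + 3)(x + 4); at x=-6 this is -96, so x increases.
∂f/∂y = 12(y - 4)(y + 1)(y + 4); at y=1 this is -360, so y increases.
x converges to its nearest critical value -4 (a local min of the x-part); y converges to 4. The iterate converges to (-4, 4).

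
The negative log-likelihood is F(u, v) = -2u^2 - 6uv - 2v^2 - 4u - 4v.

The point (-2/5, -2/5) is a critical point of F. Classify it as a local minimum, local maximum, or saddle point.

saddle point

The Hessian of F is constant: H = [[-4, -6], [-6, -4]].
det(H) = (-4)·(-4) − (-6)² = -20.
Since det(H) < 0, H is indefinite and the critical point is a saddle point.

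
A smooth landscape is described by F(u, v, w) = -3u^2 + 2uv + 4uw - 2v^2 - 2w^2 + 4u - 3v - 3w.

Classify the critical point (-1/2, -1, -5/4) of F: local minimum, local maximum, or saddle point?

local maximum

The Hessian is constant: H = [[-6, 2, 4], [2, -4, 0], [4, 0, -4]].
Leading principal minors: Δ₁ = -6, Δ₂ = 20, Δ₃ = -16.
The minors alternate sign starting negative (−, +, −), so H is negative definite: a local maximum.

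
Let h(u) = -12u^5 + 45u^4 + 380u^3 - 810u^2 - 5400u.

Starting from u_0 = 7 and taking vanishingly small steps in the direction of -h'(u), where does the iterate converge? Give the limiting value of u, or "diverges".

diverges

h'(u) = -60(u - 5)(u - 3)(u + 2)(u + 3), so h'(7) = -43200.
Gradient descent moves in the -h' direction, i.e. u is increasing.
There is no critical point above u=7, and h' keeps the same sign, so the iterate runs off to +∞.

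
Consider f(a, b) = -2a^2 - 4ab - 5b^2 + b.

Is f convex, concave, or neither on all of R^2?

f is quadratic, so its Hessian is the constant matrix H = [[-4, -4], [-4, -10]].
det(H) = 24, tr(H) = -14.
det(H) > 0 and tr(H) < 0, so H is negative definite everywhere: concave.

concave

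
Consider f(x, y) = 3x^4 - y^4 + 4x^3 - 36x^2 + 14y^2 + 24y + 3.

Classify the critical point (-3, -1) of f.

The mixed partial ∂²f/∂x∂y is 0, so the Hessian at any point is diag(f_xx, f_yy) = diag(12(3x^2 + 2x - 6), 4(-3y^2 + 7)).
At (-3, -1): H = diag(180, 16).
Both eigenvalues are positive, so H is positive definite: a local minimum.

local minimum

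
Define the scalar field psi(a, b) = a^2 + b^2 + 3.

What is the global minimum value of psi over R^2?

3

psi(a,b) separates as P(a) + Q(b) + 3, so its minimum is min P + min Q + 3.
P'(a) = 2a vanishes at a ∈ {0}; Q'(b) = 2b vanishes at b ∈ {0}.
Local minima of P (where P''>0): P(0)=0. Local minima of Q: Q(0)=0.
So the global minimum of psi is P(0) + Q(0) + 3 = 0 + 0 + 3 = 3, attained at (0, 0).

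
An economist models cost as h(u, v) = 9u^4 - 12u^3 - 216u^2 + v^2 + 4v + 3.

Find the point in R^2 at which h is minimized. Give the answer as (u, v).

h(u,v) separates as P(u) + Q(v) + 3, so its minimum is min P + min Q + 3.
P'(u) = 36u(u - 4)(u + 3) vanishes at u ∈ {-3, 0, 4}; Q'(v) = 2v + 4 vanishes at v ∈ {-2}.
Local minima of P (where P''>0): P(-3)=-891, P(4)=-1920. Local minima of Q: Q(-2)=-4.
So the global minimum of h is P(4) + Q(-2) + 3 = -1920 − 4 + 3 = -1921, attained at (4, -2).

(4, -2)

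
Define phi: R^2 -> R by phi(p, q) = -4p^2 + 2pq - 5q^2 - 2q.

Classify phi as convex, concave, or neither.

concave

phi is quadratic, so its Hessian is the constant matrix H = [[-8, 2], [2, -10]].
det(H) = 76, tr(H) = -18.
det(H) > 0 and tr(H) < 0, so H is negative definite everywhere: concave.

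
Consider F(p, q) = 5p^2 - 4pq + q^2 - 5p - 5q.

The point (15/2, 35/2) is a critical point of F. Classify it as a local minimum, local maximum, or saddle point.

The Hessian of F is constant: H = [[10, -4], [-4, 2]].
det(H) = 10·2 − (-4)² = 4.
det(H) > 0 and tr(H) = 12 > 0, so H is positive definite and the point is a local minimum.

local minimum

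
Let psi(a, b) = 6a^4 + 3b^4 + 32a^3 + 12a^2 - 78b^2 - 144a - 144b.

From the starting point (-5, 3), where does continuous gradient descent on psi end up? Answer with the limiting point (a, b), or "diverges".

psi is separable, so gradient descent decouples: a follows -∂psi/∂a, b follows -∂psi/∂b.
∂psi/∂a = 24(a - 1)(a + 2)(a + 3); at a=-5 this is -864, so a increases.
∂psi/∂b = 12(b - 4)(b + 1)(b + 3); at b=3 this is -288, so b increases.
a converges to its nearest critical value -3 (a local min of the a-part); b converges to 4. The iterate converges to (-3, 4).

(-3, 4)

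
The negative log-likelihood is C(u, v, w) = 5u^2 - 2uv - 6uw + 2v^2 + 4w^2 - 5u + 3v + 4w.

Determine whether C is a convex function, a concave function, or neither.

convex

C is quadratic, so its Hessian is the constant matrix H = [[10, -2, -6], [-2, 4, 0], [-6, 0, 8]].
Leading principal minors: 10, 36, 144.
All positive ⇒ H ≻ 0 ⇒ convex.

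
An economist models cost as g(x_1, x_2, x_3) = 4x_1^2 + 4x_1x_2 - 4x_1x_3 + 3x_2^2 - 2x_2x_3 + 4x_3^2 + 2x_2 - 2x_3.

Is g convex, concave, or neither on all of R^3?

convex

g is quadratic, so its Hessian is the constant matrix H = [[8, 4, -4], [4, 6, -2], [-4, -2, 8]].
Leading principal minors: 8, 32, 192.
All positive ⇒ H ≻ 0 ⇒ convex.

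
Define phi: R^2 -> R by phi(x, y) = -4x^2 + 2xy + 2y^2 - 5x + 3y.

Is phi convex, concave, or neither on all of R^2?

neither

phi is quadratic, so its Hessian is the constant matrix H = [[-8, 2], [2, 4]].
det(H) = -36, tr(H) = -4.
det(H) < 0, so H is indefinite: neither convex nor concave.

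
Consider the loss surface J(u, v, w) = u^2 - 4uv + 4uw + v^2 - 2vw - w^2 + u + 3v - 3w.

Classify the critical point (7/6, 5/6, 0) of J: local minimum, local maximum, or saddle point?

saddle point

The Hessian is constant: H = [[2, -4, 4], [-4, 2, -2], [4, -2, -2]].
Leading principal minors: Δ₁ = 2, Δ₂ = -12, Δ₃ = 48.
The minors fit neither the all-positive nor the alternating-sign pattern, so H is indefinite: a saddle point.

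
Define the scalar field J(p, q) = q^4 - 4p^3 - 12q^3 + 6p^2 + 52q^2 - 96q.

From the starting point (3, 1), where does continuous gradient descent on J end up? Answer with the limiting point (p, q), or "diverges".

diverges

J is separable, so gradient descent decouples: p follows -∂J/∂p, q follows -∂J/∂q.
∂J/∂p = -12p(p - 1); at p=3 this is -72, so p increases.
∂J/∂q = 4(q - 4)(q - 3)(q - 2); at q=1 this is -24, so q increases.
The p-coordinate has no critical point in that direction and runs off to infinity.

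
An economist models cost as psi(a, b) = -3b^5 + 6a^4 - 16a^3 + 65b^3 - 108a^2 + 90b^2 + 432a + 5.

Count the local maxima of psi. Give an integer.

psi separates as a function of a plus a function of b, so ∇psi=0 decouples.
∂psi/∂a = 24(a - 3)(a - 2)(a + 3) = 0 at a ∈ {-3, 2, 3}; ∂psi/∂b = -15b(b - 4)(b + 1)(b + 3) = 0 at b ∈ {-3, -1, 0, 4}.
The Hessian is diagonal: diag(psi_aa, psi_bb). Second derivatives: psi_aa(-3)=720, psi_aa(2)=-120, psi_aa(3)=144; psi_bb(-3)=630, psi_bb(-1)=-150, psi_bb(0)=180, psi_bb(4)=-2100.
Local maxima occur where both diagonal entries negative: (2, -1), (2, 4). Count: 2.

2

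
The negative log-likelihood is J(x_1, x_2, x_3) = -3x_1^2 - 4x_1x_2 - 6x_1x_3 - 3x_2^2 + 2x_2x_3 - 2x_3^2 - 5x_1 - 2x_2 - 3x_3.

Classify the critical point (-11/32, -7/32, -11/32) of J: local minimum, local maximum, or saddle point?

The Hessian is constant: H = [[-6, -4, -6], [-4, -6, 2], [-6, 2, -4]].
Leading principal minors: Δ₁ = -6, Δ₂ = 20, Δ₃ = 256.
The minors fit neither the all-positive nor the alternating-sign pattern, so H is indefinite: a saddle point.

saddle point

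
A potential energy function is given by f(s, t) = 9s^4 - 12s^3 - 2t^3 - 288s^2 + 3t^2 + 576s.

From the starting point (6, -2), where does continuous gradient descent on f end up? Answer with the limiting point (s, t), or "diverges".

(4, 0)

f is separable, so gradient descent decouples: s follows -∂f/∂s, t follows -∂f/∂t.
∂f/∂s = 36(s - 4)(s - 1)(s + 4); at s=6 this is 3600, so s decreases.
∂f/∂t = -6t(t - 1); at t=-2 this is -36, so t increases.
s converges to its nearest critical value 4 (a local min of the s-part); t converges to 0. The iterate converges to (4, 0).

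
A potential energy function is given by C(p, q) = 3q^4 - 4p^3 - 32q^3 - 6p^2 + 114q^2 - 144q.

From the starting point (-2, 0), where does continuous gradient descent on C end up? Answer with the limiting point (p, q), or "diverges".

C is separable, so gradient descent decouples: p follows -∂C/∂p, q follows -∂C/∂q.
∂C/∂p = -12p(p + 1); at p=-2 this is -24, so p increases.
∂C/∂q = 12(q - 4)(q - 3)(q - 1); at q=0 this is -144, so q increases.
p converges to its nearest critical value -1 (a local min of the p-part); q converges to 1. The iterate converges to (-1, 1).

(-1, 1)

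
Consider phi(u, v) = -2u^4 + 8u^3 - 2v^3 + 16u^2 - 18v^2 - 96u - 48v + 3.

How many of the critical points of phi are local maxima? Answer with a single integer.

2

phi separates as a function of u plus a function of v, so ∇phi=0 decouples.
∂phi/∂u = -8(u - 3)(u - 2)(u + 2) = 0 at u ∈ {-2, 2, 3}; ∂phi/∂v = -6(v + 2)(v + 4) = 0 at v ∈ {-4, -2}.
The Hessian is diagonal: diag(phi_uu, phi_vv). Second derivatives: phi_uu(-2)=-160, phi_uu(2)=32, phi_uu(3)=-40; phi_vv(-4)=12, phi_vv(-2)=-12.
Local maxima occur where both diagonal entries negative: (-2, -2), (3, -2). Count: 2.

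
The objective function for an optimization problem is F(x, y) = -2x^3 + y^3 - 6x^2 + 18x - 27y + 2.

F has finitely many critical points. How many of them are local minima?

1

F separates as a function of x plus a function of y, so ∇F=0 decouples.
∂F/∂x = -6(x - 1)(x + 3) = 0 at x ∈ {-3, 1}; ∂F/∂y = 3(y - 3)(y + 3) = 0 at y ∈ {-3, 3}.
The Hessian is diagonal: diag(F_xx, F_yy). Second derivatives: F_xx(-3)=24, F_xx(1)=-24; F_yy(-3)=-18, F_yy(3)=18.
Local minima occur where both diagonal entries positive: (-3, 3). Count: 1.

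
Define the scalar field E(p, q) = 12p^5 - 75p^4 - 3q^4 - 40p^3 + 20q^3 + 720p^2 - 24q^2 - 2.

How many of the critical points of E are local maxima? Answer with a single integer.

E separates as a function of p plus a function of q, so ∇E=0 decouples.
∂E/∂p = 60p(p - 4)(p - 3)(p + 2) = 0 at p ∈ {-2, 0, 3, 4}; ∂E/∂q = -12q(q - 4)(q - 1) = 0 at q ∈ {0, 1, 4}.
The Hessian is diagonal: diag(E_pp, E_qq). Second derivatives: E_pp(-2)=-3600, E_pp(0)=1440, E_pp(3)=-900, E_pp(4)=1440; E_qq(0)=-48, E_qq(1)=36, E_qq(4)=-144.
Local maxima occur where both diagonal entries negative: (-2, 0), (-2, 4), (3, 0), (3, 4). Count: 4.

4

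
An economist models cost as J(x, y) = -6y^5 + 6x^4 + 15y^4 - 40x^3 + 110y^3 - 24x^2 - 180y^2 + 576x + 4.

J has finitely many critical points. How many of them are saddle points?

J separates as a function of x plus a function of y, so ∇J=0 decouples.
∂J/∂x = 24(x - 4)(x - 3)(x + 2) = 0 at x ∈ {-2, 3, 4}; ∂J/∂y = -30y(y - 4)(y - 1)(y + 3) = 0 at y ∈ {-3, 0, 1, 4}.
The Hessian is diagonal: diag(J_xx, J_yy). Second derivatives: J_xx(-2)=720, J_xx(3)=-120, J_xx(4)=144; J_yy(-3)=2520, J_yy(0)=-360, J_yy(1)=360, J_yy(4)=-2520.
Saddle points occur where the two diagonal entries have opposite signs: (-2, 0), (-2, 4), (3, -3), (3, 1), (4, 0), (4, 4). Count: 6.

6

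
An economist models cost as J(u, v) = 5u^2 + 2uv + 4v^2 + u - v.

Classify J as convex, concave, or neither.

convex

J is quadratic, so its Hessian is the constant matrix H = [[10, 2], [2, 8]].
det(H) = 76, tr(H) = 18.
det(H) > 0 and tr(H) > 0, so H is positive definite everywhere: convex.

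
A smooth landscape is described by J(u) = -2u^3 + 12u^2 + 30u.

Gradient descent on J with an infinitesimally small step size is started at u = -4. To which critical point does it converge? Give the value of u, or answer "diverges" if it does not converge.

J'(u) = -6(u - 5)(u + 1), so J'(-4) = -162.
Gradient descent moves in the -J' direction, i.e. u is increasing.
The nearest critical point in that direction is u = -1, where J'' = 36 > 0 (a local minimum). The iterate converges there.

-1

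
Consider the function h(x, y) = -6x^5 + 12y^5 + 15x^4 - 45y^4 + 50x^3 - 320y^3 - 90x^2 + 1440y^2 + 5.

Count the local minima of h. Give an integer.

h separates as a function of x plus a function of y, so ∇h=0 decouples.
∂h/∂x = -30x(x - 3)(x - 1)(x + 2) = 0 at x ∈ {-2, 0, 1, 3}; ∂h/∂y = 60y(y - 4)(y - 3)(y + 4) = 0 at y ∈ {-4, 0, 3, 4}.
The Hessian is diagonal: diag(h_xx, h_yy). Second derivatives: h_xx(-2)=900, h_xx(0)=-180, h_xx(1)=180, h_xx(3)=-900; h_yy(-4)=-13440, h_yy(0)=2880, h_yy(3)=-1260, h_yy(4)=1920.
Local minima occur where both diagonal entries positive: (-2, 0), (-2, 4), (1, 0), (1, 4). Count: 4.

4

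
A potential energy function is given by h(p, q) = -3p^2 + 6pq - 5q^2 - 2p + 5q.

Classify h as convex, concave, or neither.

h is quadratic, so its Hessian is the constant matrix H = [[-6, 6], [6, -10]].
det(H) = 24, tr(H) = -16.
det(H) > 0 and tr(H) < 0, so H is negative definite everywhere: concave.

concave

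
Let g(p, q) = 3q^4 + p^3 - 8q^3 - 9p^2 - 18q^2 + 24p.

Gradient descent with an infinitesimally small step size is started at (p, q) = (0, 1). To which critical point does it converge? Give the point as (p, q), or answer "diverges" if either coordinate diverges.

diverges

g is separable, so gradient descent decouples: p follows -∂g/∂p, q follows -∂g/∂q.
∂g/∂p = 3(p - 4)(p - 2); at p=0 this is 24, so p decreases.
∂g/∂q = 12q(q - 3)(q + 1); at q=1 this is -48, so q increases.
The p-coordinate has no critical point in that direction and runs off to infinity.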